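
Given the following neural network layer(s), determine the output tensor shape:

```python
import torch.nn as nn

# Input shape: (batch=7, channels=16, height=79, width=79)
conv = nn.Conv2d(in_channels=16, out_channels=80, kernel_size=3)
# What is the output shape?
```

Input: (7, 16, 79, 79) -> Output: (7, 80, 77, 77)

Answer: (7, 80, 77, 77)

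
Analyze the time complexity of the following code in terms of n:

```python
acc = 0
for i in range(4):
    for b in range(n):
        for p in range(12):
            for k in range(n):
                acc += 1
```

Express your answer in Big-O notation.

Each loop level contributes: 1 × n × 1 × n. Multiplying the contributions gives O(n^2).

Answer: O(n^2)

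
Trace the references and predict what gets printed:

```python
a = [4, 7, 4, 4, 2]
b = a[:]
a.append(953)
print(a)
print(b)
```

Key concept: slice [:] creates copy.
Step by step:
`a = [4, 7, 4, 4, 2]` → a = [4, 7, 4, 4, 2]
`b = a[:]` → b = [4, 7, 4, 4, 2]
`a.append(953)` → a = [4, 7, 4, 4, 2, 953]
`print(a)` → prints [4, 7, 4, 4, 2, 953]
`print(b)` → prints [4, 7, 4, 4, 2]

Answer:
[4, 7, 4, 4, 2, 953]
[4, 7, 4, 4, 2]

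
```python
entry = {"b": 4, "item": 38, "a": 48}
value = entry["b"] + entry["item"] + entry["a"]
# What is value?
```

Trace:
`entry = {"b": 4, "item": 38, "a": 48}` → entry = {'b': 4, 'item': 38, 'a': 48}
`value = entry["b"] + entry["item"] + entry["a"]` → value = 90
So value = 90

Answer: 90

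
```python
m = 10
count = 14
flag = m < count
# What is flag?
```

Trace:
`m = 10` → m = 10
`count = 14` → count = 14
`flag = m < count` → flag = True
So flag = True

Answer: True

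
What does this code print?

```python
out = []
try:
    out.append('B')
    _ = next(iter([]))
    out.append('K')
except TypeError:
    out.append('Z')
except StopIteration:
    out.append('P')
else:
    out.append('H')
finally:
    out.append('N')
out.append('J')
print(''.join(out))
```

Execution trace: 'B' (try body) → 'P' (except StopIteration) → 'N' (finally) → 'J' (after the try/except). Output: BPNJ

Answer: BPNJ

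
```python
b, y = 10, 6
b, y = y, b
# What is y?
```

Trace:
`b, y = 10, 6` → b = 10; y = 6
`b, y = y, b` → b = 6; y = 10
So y = 10

Answer: 10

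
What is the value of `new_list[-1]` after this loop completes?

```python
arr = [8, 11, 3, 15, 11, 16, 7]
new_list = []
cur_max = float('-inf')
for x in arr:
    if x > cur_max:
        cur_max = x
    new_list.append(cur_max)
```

Running max ends at 16
`new_list` takes the values: [] → [8] → [8, 11] → [8, 11, 11] → [8, 11, 11, 15] → [8, 11, 11, 15, 15] → [8, 11, 11, 15, 15, 16] → [8, 11, 11, 15, 15, 16, 16]
So `new_list[-1]` = 16

Answer: 16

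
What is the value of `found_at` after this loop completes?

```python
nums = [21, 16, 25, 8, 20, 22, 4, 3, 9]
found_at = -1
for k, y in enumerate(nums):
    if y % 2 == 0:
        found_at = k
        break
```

First even number index in [21, 16, 25, 8, 20, 22, 4, 3, 9]
`found_at` takes the values: -1 → 1

Answer: 1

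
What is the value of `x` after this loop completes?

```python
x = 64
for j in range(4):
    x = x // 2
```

Halve 4 times: 64 // 2^4 = 4
`x` takes the values: 64 → 32 → 16 → 8 → 4

Answer: 4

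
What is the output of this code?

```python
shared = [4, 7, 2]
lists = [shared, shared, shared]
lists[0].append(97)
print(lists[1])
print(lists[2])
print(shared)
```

Key concept: list of same reference.
Step by step:
`shared = [4, 7, 2]` → shared = [4, 7, 2]
`lists = [shared, shared, shared]` → lists = [[4, 7, 2], [4, 7, 2], [4, 7, 2]]
`lists[0].append(97)` → shared = [4, 7, 2, 97]; lists = [[4, 7, 2, 97], [4, 7, 2, 97], [4, 7, 2, 97]]
`print(lists[1])` → prints [4, 7, 2, 97]
`print(lists[2])` → prints [4, 7, 2, 97]
`print(shared)` → prints [4, 7, 2, 97]

Answer:
[4, 7, 2, 97]
[4, 7, 2, 97]
[4, 7, 2, 97]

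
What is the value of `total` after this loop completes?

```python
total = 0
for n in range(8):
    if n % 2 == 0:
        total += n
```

Sum of even numbers 0 to 7
`total` takes the values: 0 → 2 → 6 → 12

Answer: 12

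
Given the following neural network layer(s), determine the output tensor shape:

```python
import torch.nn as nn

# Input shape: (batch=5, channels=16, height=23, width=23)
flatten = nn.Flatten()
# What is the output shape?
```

Input: (5, 16, 23, 23) -> Output: (5, 8464)

Answer: (5, 8464)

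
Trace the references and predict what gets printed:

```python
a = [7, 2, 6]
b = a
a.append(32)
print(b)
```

Key concept: basic list aliasing.
Step by step:
`a = [7, 2, 6]` → a = [7, 2, 6]
`b = a` → b = [7, 2, 6] (same object as a)
`a.append(32)` → a = [7, 2, 6, 32] (same object as b); b = [7, 2, 6, 32] (same object as a)
`print(b)` → prints [7, 2, 6, 32]

Answer: [7, 2, 6, 32]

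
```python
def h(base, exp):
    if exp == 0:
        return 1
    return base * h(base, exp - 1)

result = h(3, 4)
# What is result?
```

h(3, 4) = 3 * 3 * 3 * 3 = 81

Answer: 81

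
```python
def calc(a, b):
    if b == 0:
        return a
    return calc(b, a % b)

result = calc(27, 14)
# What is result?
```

calc(27, 14) -> calc(14, 13) -> calc(13, 1) -> calc(1, 0) -> 1

Answer: 1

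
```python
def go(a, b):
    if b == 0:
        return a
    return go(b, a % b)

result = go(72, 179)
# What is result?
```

go(72, 179) -> go(179, 72) -> go(72, 35) -> go(35, 2) -> go(2, 1) -> go(1, 0) -> 1

Answer: 1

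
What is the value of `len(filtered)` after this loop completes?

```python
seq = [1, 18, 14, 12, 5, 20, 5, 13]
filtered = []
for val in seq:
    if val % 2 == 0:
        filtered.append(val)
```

Count even numbers in [1, 18, 14, 12, 5, 20, 5, 13]
`filtered` takes the values: [] → [18] → [18, 14] → [18, 14, 12] → [18, 14, 12, 20]
So `len(filtered)` = 4

Answer: 4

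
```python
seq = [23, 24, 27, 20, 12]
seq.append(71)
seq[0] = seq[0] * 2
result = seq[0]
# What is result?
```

Trace:
`seq = [23, 24, 27, 20, 12]` → seq = [23, 24, 27, 20, 12]
`seq.append(71)` → seq = [23, 24, 27, 20, 12, 71]
`seq[0] = seq[0] * 2` → seq = [46, 24, 27, 20, 12, 71]
`result = seq[0]` → result = 46
So result = 46

Answer: 46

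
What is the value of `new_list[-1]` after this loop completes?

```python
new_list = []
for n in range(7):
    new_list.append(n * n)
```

Last element of squares 0 to 6
`new_list` takes the values: [] → [0] → [0, 1] → [0, 1, 4] → [0, 1, 4, 9] → [0, 1, 4, 9, 16] → [0, 1, 4, 9, 16, 25] → [0, 1, 4, 9, 16, 25, 36]
So `new_list[-1]` = 36

Answer: 36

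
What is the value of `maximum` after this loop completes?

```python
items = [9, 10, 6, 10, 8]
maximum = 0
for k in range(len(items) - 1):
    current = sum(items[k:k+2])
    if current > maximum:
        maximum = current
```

Max sum of 2-element window in [9, 10, 6, 10, 8]
`maximum` takes the values: 0 → 19

Answer: 19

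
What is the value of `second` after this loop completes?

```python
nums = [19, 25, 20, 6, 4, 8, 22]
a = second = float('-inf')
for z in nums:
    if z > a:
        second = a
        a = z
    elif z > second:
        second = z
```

Second largest (with repeats) in [19, 25, 20, 6, 4, 8, 22]
`second` takes the values: -inf → 19 → 20 → 22

Answer: 22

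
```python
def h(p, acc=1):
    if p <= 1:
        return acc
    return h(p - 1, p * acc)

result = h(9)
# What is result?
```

Accumulator trace (n, acc): (9, 1) -> (8, 9) -> (7, 72) -> (6, 504) -> (5, 3024) -> (4, 15120) -> (3, 60480) -> (2, 181440) -> (1, 362880) -> return 362880

Answer: 362880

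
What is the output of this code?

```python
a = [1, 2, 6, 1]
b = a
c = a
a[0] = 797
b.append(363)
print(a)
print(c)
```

Key concept: multiple aliases.
Step by step:
`a = [1, 2, 6, 1]` → a = [1, 2, 6, 1]
`b = a` → b = [1, 2, 6, 1] (same object as a)
`c = a` → c = [1, 2, 6, 1] (same object as a, b)
`a[0] = 797` → a = [797, 2, 6, 1] (same object as b, c); b = [797, 2, 6, 1] (same object as a, c); c = [797, 2, 6, 1] (same object as a, b)
`b.append(363)` → a = [797, 2, 6, 1, 363] (same object as b, c); b = [797, 2, 6, 1, 363] (same object as a, c); c = [797, 2, 6, 1, 363] (same object as a, b)
`print(a)` → prints [797, 2, 6, 1, 363]
`print(c)` → prints [797, 2, 6, 1, 363]

Answer:
[797, 2, 6, 1, 363]
[797, 2, 6, 1, 363]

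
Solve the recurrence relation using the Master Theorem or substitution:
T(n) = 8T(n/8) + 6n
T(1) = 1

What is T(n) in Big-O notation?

By Master Theorem: a=8, b=8, f(n)=6n. Since log_8(8) = 1 and f(n) = Θ(n^1), Case 2 applies. T(n) = O(n log n).

Answer: O(n log n)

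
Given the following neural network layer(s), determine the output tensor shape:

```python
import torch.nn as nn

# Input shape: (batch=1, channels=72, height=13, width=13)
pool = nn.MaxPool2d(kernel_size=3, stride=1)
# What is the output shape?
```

Input: (1, 72, 13, 13) -> Output: (1, 72, 11, 11)

Answer: (1, 72, 11, 11)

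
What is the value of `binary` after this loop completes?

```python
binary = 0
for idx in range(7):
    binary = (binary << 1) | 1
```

Build 7 consecutive 1-bits: 0b1111111
`binary` takes the values: 0 → 1 → 3 → 7 → 15 → 31 → 63 → 127

Answer: 127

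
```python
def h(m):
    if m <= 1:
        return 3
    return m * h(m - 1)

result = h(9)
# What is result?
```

h(9) = 9 * 8 * 7 * 6 * 5 * 4 * 3 * 2 * 3 = 1088640

Answer: 1088640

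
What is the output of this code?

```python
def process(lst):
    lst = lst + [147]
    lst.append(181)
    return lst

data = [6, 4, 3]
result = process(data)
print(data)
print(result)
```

Key concept: rebinding parameter vs mutation.
Step by step:
`data = [6, 4, 3]` → data = [6, 4, 3]
`result = process(data)` → result = [6, 4, 3, 147, 181]
`print(data)` → prints [6, 4, 3]
`print(result)` → prints [6, 4, 3, 147, 181]

Answer:
[6, 4, 3]
[6, 4, 3, 147, 181]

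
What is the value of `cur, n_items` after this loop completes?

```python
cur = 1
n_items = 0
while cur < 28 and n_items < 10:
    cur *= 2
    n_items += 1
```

Double until >= 28 or 10 iterations
`cur, n_items` takes the values: (1, 0) → (2, 0) → (2, 1) → (4, 1) → (4, 2) → (8, 2) → (8, 3) → (16, 3) → (16, 4) → (32, 4) → (32, 5)

Answer: 32, 5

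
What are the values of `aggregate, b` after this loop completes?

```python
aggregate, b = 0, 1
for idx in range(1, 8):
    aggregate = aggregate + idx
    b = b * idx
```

Sum and factorial of 1 to 7
`aggregate, b` takes the values: (0, 1) → (1, 1) → (3, 1) → (3, 2) → (6, 2) → (6, 6) → (10, 6) → (10, 24) → (15, 24) → (15, 120) → (21, 120) → (21, 720) → (28, 720) → (28, 5040)

Answer: 28, 5040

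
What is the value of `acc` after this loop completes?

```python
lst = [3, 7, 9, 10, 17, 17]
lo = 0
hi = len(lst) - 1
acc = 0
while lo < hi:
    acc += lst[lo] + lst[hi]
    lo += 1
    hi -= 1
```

Sum of pairs from ends
`acc` takes the values: 0 → 20 → 44 → 63

Answer: 63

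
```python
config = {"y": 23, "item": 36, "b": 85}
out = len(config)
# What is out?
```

Trace:
`config = {"y": 23, "item": 36, "b": 85}` → config = {'y': 23, 'item': 36, 'b': 85}
`out = len(config)` → out = 3
So out = 3

Answer: 3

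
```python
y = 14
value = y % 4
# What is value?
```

Trace:
`y = 14` → y = 14
`value = y % 4` → value = 2
So value = 2

Answer: 2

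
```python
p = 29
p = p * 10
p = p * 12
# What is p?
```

Trace:
`p = 29` → p = 29
`p = p * 10` → p = 290
`p = p * 12` → p = 3480
So p = 3480

Answer: 3480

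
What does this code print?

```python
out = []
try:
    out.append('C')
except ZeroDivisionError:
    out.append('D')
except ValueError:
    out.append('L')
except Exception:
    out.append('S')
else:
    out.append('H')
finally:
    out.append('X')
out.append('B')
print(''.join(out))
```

Execution trace: 'C' (try body, no exception) → 'H' (else) → 'X' (finally) → 'B' (after the try/except). Output: CHXB

Answer: CHXB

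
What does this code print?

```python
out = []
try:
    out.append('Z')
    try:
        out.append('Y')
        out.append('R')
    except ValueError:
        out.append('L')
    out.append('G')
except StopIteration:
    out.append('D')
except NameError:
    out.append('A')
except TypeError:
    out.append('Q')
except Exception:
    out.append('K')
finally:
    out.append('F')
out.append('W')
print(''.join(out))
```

Execution trace: 'Z' (try body) → 'Y' (inner try body) → 'R' (inner try body, no exception) → 'G' (try body, no exception) → 'F' (finally) → 'W' (after the try/except). Output: ZYRGFW

Answer: ZYRGFW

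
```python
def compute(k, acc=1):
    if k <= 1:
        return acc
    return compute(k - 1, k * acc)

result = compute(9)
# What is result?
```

Accumulator trace (n, acc): (9, 1) -> (8, 9) -> (7, 72) -> (6, 504) -> (5, 3024) -> (4, 15120) -> (3, 60480) -> (2, 181440) -> (1, 362880) -> return 362880

Answer: 362880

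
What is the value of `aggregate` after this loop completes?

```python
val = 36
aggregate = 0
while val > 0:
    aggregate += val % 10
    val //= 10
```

Sum digits of 36
`aggregate` takes the values: 0 → 6 → 9

Answer: 9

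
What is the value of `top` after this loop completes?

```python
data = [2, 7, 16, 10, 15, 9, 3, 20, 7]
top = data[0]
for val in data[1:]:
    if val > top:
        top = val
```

Maximum of [2, 7, 16, 10, 15, 9, 3, 20, 7]
`top` takes the values: 2 → 7 → 16 → 20

Answer: 20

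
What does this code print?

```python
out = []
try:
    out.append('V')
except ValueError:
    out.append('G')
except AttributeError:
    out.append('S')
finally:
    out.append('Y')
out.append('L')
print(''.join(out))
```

Execution trace: 'V' (try body, no exception) → 'Y' (finally) → 'L' (after the try/except). Output: VYL

Answer: VYL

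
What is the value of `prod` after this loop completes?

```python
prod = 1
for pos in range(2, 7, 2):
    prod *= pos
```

Product of even numbers 2 to 6
`prod` takes the values: 1 → 2 → 8 → 48

Answer: 48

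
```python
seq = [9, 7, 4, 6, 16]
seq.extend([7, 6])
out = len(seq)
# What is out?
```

Trace:
`seq = [9, 7, 4, 6, 16]` → seq = [9, 7, 4, 6, 16]
`seq.extend([7, 6])` → seq = [9, 7, 4, 6, 16, 7, 6]
`out = len(seq)` → out = 7
So out = 7

Answer: 7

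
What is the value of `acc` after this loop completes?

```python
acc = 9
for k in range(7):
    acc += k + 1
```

Start at 9, add 1 to 7 = 37
`acc` takes the values: 9 → 10 → 12 → 15 → 19 → 24 → 30 → 37

Answer: 37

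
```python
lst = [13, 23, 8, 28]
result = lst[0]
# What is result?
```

Trace:
`lst = [13, 23, 8, 28]` → lst = [13, 23, 8, 28]
`result = lst[0]` → result = 13
So result = 13

Answer: 13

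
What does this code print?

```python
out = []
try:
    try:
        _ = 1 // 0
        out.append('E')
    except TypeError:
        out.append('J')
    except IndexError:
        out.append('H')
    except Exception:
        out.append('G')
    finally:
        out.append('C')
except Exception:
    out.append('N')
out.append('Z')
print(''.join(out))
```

Execution trace: 'G' (inner except Exception) → 'C' (inner finally) → 'Z' (after the try/except). Output: GCZ

Answer: GCZ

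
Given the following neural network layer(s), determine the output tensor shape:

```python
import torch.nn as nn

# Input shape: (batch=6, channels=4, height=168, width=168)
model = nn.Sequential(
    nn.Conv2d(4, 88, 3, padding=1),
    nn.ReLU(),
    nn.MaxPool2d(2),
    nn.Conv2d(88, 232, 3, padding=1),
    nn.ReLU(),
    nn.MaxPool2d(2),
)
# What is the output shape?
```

Input: (6, 4, 168, 168) -> after first Conv2d: (6, 88, 168, 168) -> after first MaxPool2d: (6, 88, 84, 84) -> after second Conv2d: (6, 232, 84, 84) -> Output: (6, 232, 42, 42)

Answer: (6, 232, 42, 42)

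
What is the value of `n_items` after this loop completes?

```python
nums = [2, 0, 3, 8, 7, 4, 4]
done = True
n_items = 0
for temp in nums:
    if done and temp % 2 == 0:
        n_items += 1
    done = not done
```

Count even values at even positions
`n_items` takes the values: 0 → 1 → 2

Answer: 2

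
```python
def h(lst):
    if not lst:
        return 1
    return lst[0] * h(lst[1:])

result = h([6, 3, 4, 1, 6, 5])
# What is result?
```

Product over [6, 3, 4, 1, 6, 5] = 6 * 3 * 4 * 1 * 6 * 5 = 2160

Answer: 2160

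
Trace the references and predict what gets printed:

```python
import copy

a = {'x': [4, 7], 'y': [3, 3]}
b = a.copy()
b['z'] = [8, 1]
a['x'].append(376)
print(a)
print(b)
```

Key concept: shallow copy of dict with mutable values.
Step by step:
`a = {'x': [4, 7], 'y': [3, 3]}` → a = {'x': [4, 7], 'y': [3, 3]}
`b = a.copy()` → b = {'x': [4, 7], 'y': [3, 3]}
`b['z'] = [8, 1]` → b = {'x': [4, 7], 'y': [3, 3], 'z': [8, 1]}
`a['x'].append(376)` → a = {'x': [4, 7, 376], 'y': [3, 3]}; b = {'x': [4, 7, 376], 'y': [3, 3], 'z': [8, 1]}
`print(a)` → prints {'x': [4, 7, 376], 'y': [3, 3]}
`print(b)` → prints {'x': [4, 7, 376], 'y': [3, 3], 'z': [8, 1]}

Answer:
{'x': [4, 7, 376], 'y': [3, 3]}
{'x': [4, 7, 376], 'y': [3, 3], 'z': [8, 1]}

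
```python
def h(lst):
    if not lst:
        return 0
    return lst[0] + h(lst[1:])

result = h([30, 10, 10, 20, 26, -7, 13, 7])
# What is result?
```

30 + 10 + 10 + 20 + 26 + (-7) + 13 + 7 + 0 = 109

Answer: 109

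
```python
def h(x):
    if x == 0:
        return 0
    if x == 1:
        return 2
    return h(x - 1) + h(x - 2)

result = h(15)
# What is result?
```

Build up from base cases: h(0)=0, h(1)=2, h(2)=2, h(3)=4, h(4)=6, h(5)=10, h(6)=16, ..., h(15)=1220

Answer: 1220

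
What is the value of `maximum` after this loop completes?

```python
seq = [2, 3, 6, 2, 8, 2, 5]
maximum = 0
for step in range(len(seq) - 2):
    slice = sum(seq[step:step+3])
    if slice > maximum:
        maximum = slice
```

Max sum of 3-element window in [2, 3, 6, 2, 8, 2, 5]
`maximum` takes the values: 0 → 11 → 16

Answer: 16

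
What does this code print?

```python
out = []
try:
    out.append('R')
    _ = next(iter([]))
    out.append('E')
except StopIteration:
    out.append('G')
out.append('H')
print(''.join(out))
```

Execution trace: 'R' (try body) → 'G' (except StopIteration) → 'H' (after the try/except). Output: RGH

Answer: RGH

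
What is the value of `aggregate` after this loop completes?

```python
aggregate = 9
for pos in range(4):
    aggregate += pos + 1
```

Start at 9, add 1 to 4 = 19
`aggregate` takes the values: 9 → 10 → 12 → 15 → 19

Answer: 19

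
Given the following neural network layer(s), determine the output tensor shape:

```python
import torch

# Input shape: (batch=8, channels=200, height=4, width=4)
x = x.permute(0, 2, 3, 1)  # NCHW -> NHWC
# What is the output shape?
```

Input: (8, 200, 4, 4) -> Output: (8, 4, 4, 200)

Answer: (8, 4, 4, 200)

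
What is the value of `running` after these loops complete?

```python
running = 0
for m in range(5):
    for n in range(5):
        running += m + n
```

Sum of all m+n for m,n in 5x5
`running` takes the values: 0 → 1 → 3 → 6 → 10 → 11 → 13 → 16 → 20 → 25 → 27 → 30 → 34 → 39 → 45 → 48 → 52 → 57 → 63 → 70 → 74 → 79 → 85 → 92 → 100

Answer: 100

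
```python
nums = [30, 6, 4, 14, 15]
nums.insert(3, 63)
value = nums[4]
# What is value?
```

Trace:
`nums = [30, 6, 4, 14, 15]` → nums = [30, 6, 4, 14, 15]
`nums.insert(3, 63)` → nums = [30, 6, 4, 63, 14, 15]
`value = nums[4]` → value = 14
So value = 14

Answer: 14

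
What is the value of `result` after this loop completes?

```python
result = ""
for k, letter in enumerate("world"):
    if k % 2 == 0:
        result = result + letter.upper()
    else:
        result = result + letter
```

Uppercase even positions in 'world'
`result` takes the values: "" → "W" → "Wo" → "WoR" → "WoRl" → "WoRlD"

Answer: "WoRlD"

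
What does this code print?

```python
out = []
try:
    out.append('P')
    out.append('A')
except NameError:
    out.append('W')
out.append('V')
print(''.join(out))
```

Execution trace: 'P' (try body) → 'A' (try body, no exception) → 'V' (after the try/except). Output: PAV

Answer: PAV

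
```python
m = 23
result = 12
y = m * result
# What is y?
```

Trace:
`m = 23` → m = 23
`result = 12` → result = 12
`y = m * result` → y = 276
So y = 276

Answer: 276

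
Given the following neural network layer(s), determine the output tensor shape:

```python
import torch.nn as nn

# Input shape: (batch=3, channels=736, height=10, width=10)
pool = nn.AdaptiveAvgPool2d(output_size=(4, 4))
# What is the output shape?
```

Input: (3, 736, 10, 10) -> Output: (3, 736, 4, 4)

Answer: (3, 736, 4, 4)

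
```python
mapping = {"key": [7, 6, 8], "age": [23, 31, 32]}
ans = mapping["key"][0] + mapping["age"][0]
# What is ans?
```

Trace:
`mapping = {"key": [7, 6, 8], "age": [23, 31, 32]}` → mapping = {'key': [7, 6, 8], 'age': [23, 31, 32]}
`ans = mapping["key"][0] + mapping["age"][0]` → ans = 30
So ans = 30

Answer: 30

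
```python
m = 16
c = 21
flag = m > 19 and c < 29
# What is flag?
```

Trace:
`m = 16` → m = 16
`c = 21` → c = 21
`flag = m > 19 and c < 29` → flag = False
So flag = False

Answer: False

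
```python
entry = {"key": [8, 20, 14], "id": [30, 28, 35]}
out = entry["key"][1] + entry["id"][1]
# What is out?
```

Trace:
`entry = {"key": [8, 20, 14], "id": [30, 28, 35]}` → entry = {'key': [8, 20, 14], 'id': [30, 28, 35]}
`out = entry["key"][1] + entry["id"][1]` → out = 48
So out = 48

Answer: 48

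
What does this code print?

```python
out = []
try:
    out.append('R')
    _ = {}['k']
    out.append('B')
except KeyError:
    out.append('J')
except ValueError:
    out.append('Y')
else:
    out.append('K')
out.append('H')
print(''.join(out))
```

Execution trace: 'R' (try body) → 'J' (except KeyError) → 'H' (after the try/except). Output: RJH

Answer: RJH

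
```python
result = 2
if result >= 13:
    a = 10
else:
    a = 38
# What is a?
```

Trace:
`result = 2` → result = 2
`if result >= 13: ...` → result >= 13 is False, take else branch → a = 38
So a = 38

Answer: 38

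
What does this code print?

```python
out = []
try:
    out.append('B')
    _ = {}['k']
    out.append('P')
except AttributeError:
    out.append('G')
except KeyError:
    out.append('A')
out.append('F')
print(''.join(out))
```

Execution trace: 'B' (try body) → 'A' (except KeyError) → 'F' (after the try/except). Output: BAF

Answer: BAF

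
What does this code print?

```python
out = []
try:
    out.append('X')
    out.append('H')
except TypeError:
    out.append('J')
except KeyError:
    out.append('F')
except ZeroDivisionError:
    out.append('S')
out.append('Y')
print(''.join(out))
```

Execution trace: 'X' (try body) → 'H' (try body, no exception) → 'Y' (after the try/except). Output: XHY

Answer: XHY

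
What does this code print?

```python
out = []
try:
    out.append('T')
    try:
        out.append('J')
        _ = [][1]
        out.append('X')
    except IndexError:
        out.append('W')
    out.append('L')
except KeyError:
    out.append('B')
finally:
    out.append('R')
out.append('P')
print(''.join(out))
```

Execution trace: 'T' (try body) → 'J' (inner try body) → 'W' (inner except IndexError) → 'L' (try body, no exception) → 'R' (finally) → 'P' (after the try/except). Output: TJWLRP

Answer: TJWLRP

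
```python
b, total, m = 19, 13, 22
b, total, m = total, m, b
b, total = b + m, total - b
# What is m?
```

Trace:
`b, total, m = 19, 13, 22` → b = 19; total = 13; m = 22
`b, total, m = total, m, b` → b = 13; total = 22; m = 19
`b, total = b + m, total - b` → b = 32; total = 9
So m = 19

Answer: 19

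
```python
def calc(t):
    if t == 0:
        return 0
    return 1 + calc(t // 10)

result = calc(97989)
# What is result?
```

Count of digits of 97989: 5

Answer: 5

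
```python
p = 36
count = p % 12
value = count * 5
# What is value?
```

Trace:
`p = 36` → p = 36
`count = p % 12` → count = 0
`value = count * 5` → value = 0
So value = 0

Answer: 0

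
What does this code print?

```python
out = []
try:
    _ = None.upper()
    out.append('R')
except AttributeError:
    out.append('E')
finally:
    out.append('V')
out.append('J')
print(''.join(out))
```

Execution trace: 'E' (except AttributeError) → 'V' (finally) → 'J' (after the try/except). Output: EVJ

Answer: EVJ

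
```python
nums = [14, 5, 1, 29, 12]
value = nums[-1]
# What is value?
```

Trace:
`nums = [14, 5, 1, 29, 12]` → nums = [14, 5, 1, 29, 12]
`value = nums[-1]` → value = 12
So value = 12

Answer: 12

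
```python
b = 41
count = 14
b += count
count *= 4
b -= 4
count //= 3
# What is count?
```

Trace:
`b = 41` → b = 41
`count = 14` → count = 14
`b += count` → b = 55
`count *= 4` → count = 56
`b -= 4` → b = 51
`count //= 3` → count = 18
So count = 18

Answer: 18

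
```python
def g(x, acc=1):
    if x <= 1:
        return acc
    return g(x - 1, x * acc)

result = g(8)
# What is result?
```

Accumulator trace (n, acc): (8, 1) -> (7, 8) -> (6, 56) -> (5, 336) -> (4, 1680) -> (3, 6720) -> (2, 20160) -> (1, 40320) -> return 40320

Answer: 40320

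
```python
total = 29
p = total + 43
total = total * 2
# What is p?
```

Trace:
`total = 29` → total = 29
`p = total + 43` → p = 72
`total = total * 2` → total = 58
So p = 72

Answer: 72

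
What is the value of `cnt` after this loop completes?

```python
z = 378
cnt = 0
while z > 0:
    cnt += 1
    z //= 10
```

Count digits by repeated division by 10
`cnt` takes the values: 0 → 1 → 2 → 3

Answer: 3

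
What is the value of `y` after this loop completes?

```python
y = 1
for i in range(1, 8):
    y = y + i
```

Start at 1, add 1 through 7
`y` takes the values: 1 → 2 → 4 → 7 → 11 → 16 → 22 → 29

Answer: 29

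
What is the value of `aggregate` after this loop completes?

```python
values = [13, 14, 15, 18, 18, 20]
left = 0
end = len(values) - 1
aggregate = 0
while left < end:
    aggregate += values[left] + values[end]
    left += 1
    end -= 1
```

Sum of pairs from ends
`aggregate` takes the values: 0 → 33 → 65 → 98

Answer: 98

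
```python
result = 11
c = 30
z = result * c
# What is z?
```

Trace:
`result = 11` → result = 11
`c = 30` → c = 30
`z = result * c` → z = 330
So z = 330

Answer: 330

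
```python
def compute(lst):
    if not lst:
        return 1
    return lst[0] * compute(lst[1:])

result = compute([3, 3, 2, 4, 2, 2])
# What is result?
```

Product over [3, 3, 2, 4, 2, 2] = 3 * 3 * 2 * 4 * 2 * 2 = 288

Answer: 288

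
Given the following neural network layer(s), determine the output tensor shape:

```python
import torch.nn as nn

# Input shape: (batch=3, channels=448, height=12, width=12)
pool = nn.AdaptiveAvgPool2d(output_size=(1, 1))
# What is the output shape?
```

Input: (3, 448, 12, 12) -> Output: (3, 448, 1, 1)

Answer: (3, 448, 1, 1)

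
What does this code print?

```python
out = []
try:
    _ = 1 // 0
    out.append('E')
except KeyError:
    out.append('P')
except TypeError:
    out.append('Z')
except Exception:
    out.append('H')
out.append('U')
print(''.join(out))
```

Execution trace: 'H' (except Exception) → 'U' (after the try/except). Output: HU

Answer: HU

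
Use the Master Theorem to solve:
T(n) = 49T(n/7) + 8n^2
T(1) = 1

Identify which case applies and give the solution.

a=49, b=7, f(n)=8n^2. log_7(49) = 2. Since c=2 = 2, Case 2 applies: T(n) = Θ(n^log_b(a) · log n) = O(n^2 log n).

Answer: O(n^2 log n) - Case 2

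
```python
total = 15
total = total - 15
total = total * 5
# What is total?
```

Trace:
`total = 15` → total = 15
`total = total - 15` → total = 0
`total = total * 5` → total = 0
So total = 0

Answer: 0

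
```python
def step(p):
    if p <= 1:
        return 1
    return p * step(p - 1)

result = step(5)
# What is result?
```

step(5) = 5 * 4 * 3 * 2 * 1 = 120

Answer: 120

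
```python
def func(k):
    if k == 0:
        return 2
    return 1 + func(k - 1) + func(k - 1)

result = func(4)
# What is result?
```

func(k) = 1 + 2·func(k-1), func(0)=2. Closed form: (2+1)·2^4 - 1 = 47.

Answer: 47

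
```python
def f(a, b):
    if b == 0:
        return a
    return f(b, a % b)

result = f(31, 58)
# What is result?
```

f(31, 58) -> f(58, 31) -> f(31, 27) -> f(27, 4) -> f(4, 3) -> f(3, 1) -> f(1, 0) -> 1

Answer: 1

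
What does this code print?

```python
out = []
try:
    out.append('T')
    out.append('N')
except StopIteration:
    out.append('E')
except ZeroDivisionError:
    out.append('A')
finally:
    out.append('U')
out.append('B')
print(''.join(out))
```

Execution trace: 'T' (try body) → 'N' (try body, no exception) → 'U' (finally) → 'B' (after the try/except). Output: TNUB

Answer: TNUB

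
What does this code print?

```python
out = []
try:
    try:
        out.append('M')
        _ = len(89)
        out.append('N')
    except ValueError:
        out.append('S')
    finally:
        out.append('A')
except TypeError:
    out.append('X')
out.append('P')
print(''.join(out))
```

Execution trace: 'M' (try body) → 'A' (finally) → 'X' (outer except TypeError) → 'P' (after the try/except). Output: MAXP

Answer: MAXP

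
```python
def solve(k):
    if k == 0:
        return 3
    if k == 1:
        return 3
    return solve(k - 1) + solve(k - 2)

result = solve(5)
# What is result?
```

Build up from base cases: solve(0)=3, solve(1)=3, solve(2)=6, solve(3)=9, solve(4)=15, solve(5)=24

Answer: 24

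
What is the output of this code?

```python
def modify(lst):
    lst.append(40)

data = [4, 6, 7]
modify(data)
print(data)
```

Key concept: function modifies passed list.
Step by step:
`data = [4, 6, 7]` → data = [4, 6, 7]
`modify(data)` → data = [4, 6, 7, 40]
`print(data)` → prints [4, 6, 7, 40]

Answer: [4, 6, 7, 40]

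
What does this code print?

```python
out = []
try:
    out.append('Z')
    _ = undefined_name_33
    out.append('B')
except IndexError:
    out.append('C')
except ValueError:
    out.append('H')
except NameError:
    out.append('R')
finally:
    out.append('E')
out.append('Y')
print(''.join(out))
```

Execution trace: 'Z' (try body) → 'R' (except NameError) → 'E' (finally) → 'Y' (after the try/except). Output: ZREY

Answer: ZREY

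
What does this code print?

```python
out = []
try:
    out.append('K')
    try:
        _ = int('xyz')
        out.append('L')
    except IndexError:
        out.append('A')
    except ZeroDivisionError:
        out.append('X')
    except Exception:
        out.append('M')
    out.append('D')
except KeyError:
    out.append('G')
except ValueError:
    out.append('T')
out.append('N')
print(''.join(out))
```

Execution trace: 'K' (try body) → 'M' (inner except Exception) → 'D' (try body, no exception) → 'N' (after the try/except). Output: KMDN

Answer: KMDN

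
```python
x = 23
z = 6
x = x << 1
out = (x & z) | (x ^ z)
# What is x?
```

Trace:
`x = 23` → x = 23
`z = 6` → z = 6
`x = x << 1` → x = 46
`out = (x & z) | (x ^ z)` → out = 46
So x = 46

Answer: 46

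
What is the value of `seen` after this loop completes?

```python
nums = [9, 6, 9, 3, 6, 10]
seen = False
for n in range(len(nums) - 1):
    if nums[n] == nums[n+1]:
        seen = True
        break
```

Check consecutive duplicates in [9, 6, 9, 3, 6, 10]
`seen` takes the values: False

Answer: False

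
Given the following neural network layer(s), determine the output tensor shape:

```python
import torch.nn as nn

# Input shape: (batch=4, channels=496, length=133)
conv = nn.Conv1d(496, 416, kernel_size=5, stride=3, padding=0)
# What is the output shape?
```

Input: (4, 496, 133) -> Output: (4, 416, 43)

Answer: (4, 416, 43)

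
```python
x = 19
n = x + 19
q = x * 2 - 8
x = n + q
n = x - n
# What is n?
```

Trace:
`x = 19` → x = 19
`n = x + 19` → n = 38
`q = x * 2 - 8` → q = 30
`x = n + q` → x = 68
`n = x - n` → n = 30
So n = 30

Answer: 30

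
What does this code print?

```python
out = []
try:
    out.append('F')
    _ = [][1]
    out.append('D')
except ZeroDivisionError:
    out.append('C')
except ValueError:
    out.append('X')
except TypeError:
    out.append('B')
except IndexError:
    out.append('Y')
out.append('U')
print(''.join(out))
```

Execution trace: 'F' (try body) → 'Y' (except IndexError) → 'U' (after the try/except). Output: FYU

Answer: FYU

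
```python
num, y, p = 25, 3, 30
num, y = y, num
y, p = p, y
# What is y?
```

Trace:
`num, y, p = 25, 3, 30` → num = 25; y = 3; p = 30
`num, y = y, num` → num = 3; y = 25
`y, p = p, y` → y = 30; p = 25
So y = 30

Answer: 30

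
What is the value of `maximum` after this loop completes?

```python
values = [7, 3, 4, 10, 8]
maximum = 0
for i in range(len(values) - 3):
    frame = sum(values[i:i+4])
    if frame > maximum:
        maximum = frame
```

Max sum of 4-element window in [7, 3, 4, 10, 8]
`maximum` takes the values: 0 → 24 → 25

Answer: 25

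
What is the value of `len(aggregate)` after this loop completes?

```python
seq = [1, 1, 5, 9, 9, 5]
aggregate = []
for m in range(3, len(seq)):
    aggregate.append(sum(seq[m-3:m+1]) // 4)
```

Number of 4-element averages
`aggregate` takes the values: [] → [4] → [4, 6] → [4, 6, 7]
So `len(aggregate)` = 3

Answer: 3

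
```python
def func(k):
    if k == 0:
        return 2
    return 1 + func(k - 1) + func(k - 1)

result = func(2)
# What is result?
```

func(k) = 1 + 2·func(k-1), func(0)=2. Closed form: (2+1)·2^2 - 1 = 11.

Answer: 11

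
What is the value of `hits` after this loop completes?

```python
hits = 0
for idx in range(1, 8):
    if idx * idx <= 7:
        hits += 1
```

Count numbers where idx² ≤ 7
`hits` takes the values: 0 → 1 → 2

Answer: 2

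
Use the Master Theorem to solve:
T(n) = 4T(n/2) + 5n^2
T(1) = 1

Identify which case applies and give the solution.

a=4, b=2, f(n)=5n^2. log_2(4) = 2. Since c=2 = 2, Case 2 applies: T(n) = Θ(n^log_b(a) · log n) = O(n^2 log n).

Answer: O(n^2 log n) - Case 2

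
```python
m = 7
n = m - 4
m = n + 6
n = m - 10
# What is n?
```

Trace:
`m = 7` → m = 7
`n = m - 4` → n = 3
`m = n + 6` → m = 9
`n = m - 10` → n = -1
So n = -1

Answer: -1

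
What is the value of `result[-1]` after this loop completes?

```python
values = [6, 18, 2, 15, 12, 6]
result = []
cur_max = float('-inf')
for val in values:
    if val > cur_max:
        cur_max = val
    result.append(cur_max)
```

Running max ends at 18
`result` takes the values: [] → [6] → [6, 18] → [6, 18, 18] → [6, 18, 18, 18] → [6, 18, 18, 18, 18] → [6, 18, 18, 18, 18, 18]
So `result[-1]` = 18

Answer: 18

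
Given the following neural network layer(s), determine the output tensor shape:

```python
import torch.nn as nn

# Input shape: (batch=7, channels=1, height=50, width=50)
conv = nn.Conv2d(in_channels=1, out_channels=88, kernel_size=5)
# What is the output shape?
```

Input: (7, 1, 50, 50) -> Output: (7, 88, 46, 46)

Answer: (7, 88, 46, 46)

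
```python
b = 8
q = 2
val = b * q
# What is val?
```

Trace:
`b = 8` → b = 8
`q = 2` → q = 2
`val = b * q` → val = 16
So val = 16

Answer: 16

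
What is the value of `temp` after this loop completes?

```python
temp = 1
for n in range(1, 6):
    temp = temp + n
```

Start at 1, add 1 through 5
`temp` takes the values: 1 → 2 → 4 → 7 → 11 → 16

Answer: 16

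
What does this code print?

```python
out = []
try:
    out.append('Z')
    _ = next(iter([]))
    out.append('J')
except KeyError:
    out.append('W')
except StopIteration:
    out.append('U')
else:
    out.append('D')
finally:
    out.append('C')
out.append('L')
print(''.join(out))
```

Execution trace: 'Z' (try body) → 'U' (except StopIteration) → 'C' (finally) → 'L' (after the try/except). Output: ZUCL

Answer: ZUCL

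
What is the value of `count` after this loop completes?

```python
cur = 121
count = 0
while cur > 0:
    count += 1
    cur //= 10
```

Count digits by repeated division by 10
`count` takes the values: 0 → 1 → 2 → 3

Answer: 3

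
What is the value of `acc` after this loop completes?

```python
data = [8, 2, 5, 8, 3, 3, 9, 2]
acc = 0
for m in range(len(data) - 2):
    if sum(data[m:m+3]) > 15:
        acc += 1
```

Count windows with sum > 15
`acc` takes the values: 0 → 1

Answer: 1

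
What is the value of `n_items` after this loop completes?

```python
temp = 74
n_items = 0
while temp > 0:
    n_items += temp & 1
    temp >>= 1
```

Count set bits in 74 (binary: 0b1001010)
`n_items` takes the values: 0 → 1 → 2 → 3

Answer: 3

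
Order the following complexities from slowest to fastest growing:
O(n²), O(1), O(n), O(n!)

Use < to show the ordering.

Ordered by growth rate: O(1) < O(n) < O(n²) < O(n!)

Answer: O(1) < O(n) < O(n²) < O(n!)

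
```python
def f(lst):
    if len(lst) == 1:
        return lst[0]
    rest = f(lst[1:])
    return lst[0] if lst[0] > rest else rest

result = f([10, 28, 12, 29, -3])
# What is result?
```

Recursive max over [10, 28, 12, 29, -3] = 29

Answer: 29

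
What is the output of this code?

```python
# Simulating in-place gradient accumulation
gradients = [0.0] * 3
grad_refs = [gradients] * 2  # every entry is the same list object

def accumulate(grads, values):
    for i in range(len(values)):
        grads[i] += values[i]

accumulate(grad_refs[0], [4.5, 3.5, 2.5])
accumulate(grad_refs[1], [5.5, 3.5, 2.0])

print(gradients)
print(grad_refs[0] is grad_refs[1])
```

Key concept: gradient accumulation aliasing.
Step by step:
`gradients = [0.0] * 3` → gradients = [0.0, 0.0, 0.0]
`grad_refs = [gradients] * 2` → grad_refs = [[0.0, 0.0, 0.0], [0.0, 0.0, 0.0]]
`accumulate(grad_refs[0], [4.5, 3.5, 2.5])` → gradients = [4.5, 3.5, 2.5]; grad_refs = [[4.5, 3.5, 2.5], [4.5, 3.5, 2.5]]
`accumulate(grad_refs[1], [5.5, 3.5, 2.0])` → gradients = [10.0, 7.0, 4.5]; grad_refs = [[10.0, 7.0, 4.5], [10.0, 7.0, 4.5]]
`print(gradients)` → prints [10.0, 7.0, 4.5]
`print(grad_refs[0] is grad_refs[1])` → prints True

Answer:
[10.0, 7.0, 4.5]
True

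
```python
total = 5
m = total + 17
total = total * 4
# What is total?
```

Trace:
`total = 5` → total = 5
`m = total + 17` → m = 22
`total = total * 4` → total = 20
So total = 20

Answer: 20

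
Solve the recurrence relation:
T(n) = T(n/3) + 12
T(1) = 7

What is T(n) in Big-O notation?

Each step divides n by 3 and adds 12. After log_3(n) steps we reach T(1)=7. So T(n) = 12·log_3(n) + 7 = O(log n).

Answer: O(log n)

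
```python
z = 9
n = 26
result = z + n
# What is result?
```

Trace:
`z = 9` → z = 9
`n = 26` → n = 26
`result = z + n` → result = 35
So result = 35

Answer: 35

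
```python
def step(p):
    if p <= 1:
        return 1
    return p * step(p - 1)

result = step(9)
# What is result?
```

step(9) = 9 * 8 * 7 * 6 * 5 * 4 * 3 * 2 * 1 = 362880

Answer: 362880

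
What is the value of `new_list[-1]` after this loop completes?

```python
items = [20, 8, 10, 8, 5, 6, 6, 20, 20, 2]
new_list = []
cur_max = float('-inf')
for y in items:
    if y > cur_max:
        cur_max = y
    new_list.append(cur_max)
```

Running max ends at 20
`new_list` takes the values: [] → [20] → [20, 20] → [20, 20, 20] → [20, 20, 20, 20] → [20, 20, 20, 20, 20] → [20, 20, 20, 20, 20, 20] → [20, 20, 20, 20, 20, 20, 20] → [20, 20, 20, 20, 20, 20, 20, 20] → [20, 20, 20, 20, 20, 20, 20, 20, 20] → [20, 20, 20, 20, 20, 20, 20, 20, 20, 20]
So `new_list[-1]` = 20

Answer: 20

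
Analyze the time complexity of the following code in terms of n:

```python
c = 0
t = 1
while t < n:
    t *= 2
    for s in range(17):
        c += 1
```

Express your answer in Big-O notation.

Each loop level contributes: log n × 1. Multiplying the contributions gives O(log n).

Answer: O(log n)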